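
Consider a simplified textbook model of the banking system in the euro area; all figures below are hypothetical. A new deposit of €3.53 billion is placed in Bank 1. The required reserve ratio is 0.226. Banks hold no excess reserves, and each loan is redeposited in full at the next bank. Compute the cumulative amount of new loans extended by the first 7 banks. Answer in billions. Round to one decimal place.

€10.1 billion

Bank i lends (1 − rr)^i of the original deposit: Bank 1 lends 3.53·0.7740 ≈ 2.7322, Bank 2 lends 3.53·0.7740² ≈ 2.1147, and so on.
Summing a geometric series: total = 3.53·[0.7740·(1 − 0.7740^7) / (1 − 0.7740)] ≈ 10.0776 billion.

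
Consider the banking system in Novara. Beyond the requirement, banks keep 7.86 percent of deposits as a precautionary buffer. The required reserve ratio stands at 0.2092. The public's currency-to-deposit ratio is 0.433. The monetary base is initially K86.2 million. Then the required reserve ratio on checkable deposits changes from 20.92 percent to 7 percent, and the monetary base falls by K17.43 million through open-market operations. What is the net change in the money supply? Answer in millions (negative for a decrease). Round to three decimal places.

Before: m₁ = (1 + 0.433) / (0.2092 + 0.0786 + 0.433) ≈ 1.988069, MB₁ = 86.2, so M₁ = 1.988069 × 86.2 ≈ 171.3715 million.
After: m₂ = (1 + 0.433) / (0.07 + 0.0786 + 0.433) ≈ 2.463893, MB₂ = 86.2 − 17.43 = 68.77, so M₂ = 2.463893 × 68.77 ≈ 169.4419 million.
ΔM = M₂ − M₁ = 169.4419 − 171.3715 = -1.9296 million.

-1.930 million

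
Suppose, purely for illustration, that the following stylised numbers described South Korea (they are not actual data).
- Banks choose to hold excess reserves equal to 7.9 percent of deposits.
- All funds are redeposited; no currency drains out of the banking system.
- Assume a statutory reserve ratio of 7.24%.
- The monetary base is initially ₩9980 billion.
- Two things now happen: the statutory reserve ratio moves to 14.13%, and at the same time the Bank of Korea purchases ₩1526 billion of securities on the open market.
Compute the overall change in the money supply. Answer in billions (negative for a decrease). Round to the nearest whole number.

Before: m₁ = 1 / (0.0724 + 0.079) ≈ 6.605020, MB₁ = 9980, so M₁ = 6.605020 × 9980 = 65918.0996 billion.
After: m₂ = 1 / (0.1413 + 0.079) ≈ 4.539265, MB₂ = 9980 + 1526 = 11506, so M₂ = 4.539265 × 11506 ≈ 52228.7831 billion.
ΔM = M₂ − M₁ = 52228.7831 − 65918.0996 = -13689.3165 billion.

-13689 billion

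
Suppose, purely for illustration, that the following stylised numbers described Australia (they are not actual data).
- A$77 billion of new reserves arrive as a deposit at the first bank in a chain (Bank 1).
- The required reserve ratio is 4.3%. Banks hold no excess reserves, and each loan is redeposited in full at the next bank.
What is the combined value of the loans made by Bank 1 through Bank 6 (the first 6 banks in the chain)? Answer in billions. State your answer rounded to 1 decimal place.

Bank i lends (1 − rr)^i of the original deposit: Bank 1 lends 77·0.9570 = 73.6890, Bank 2 lends 77·0.9570² ≈ 70.5204, and so on.
Summing a geometric series: total = 77·[0.9570·(1 − 0.9570^6) / (1 − 0.9570)] ≈ 397.2432 billion.

A$397.2 billion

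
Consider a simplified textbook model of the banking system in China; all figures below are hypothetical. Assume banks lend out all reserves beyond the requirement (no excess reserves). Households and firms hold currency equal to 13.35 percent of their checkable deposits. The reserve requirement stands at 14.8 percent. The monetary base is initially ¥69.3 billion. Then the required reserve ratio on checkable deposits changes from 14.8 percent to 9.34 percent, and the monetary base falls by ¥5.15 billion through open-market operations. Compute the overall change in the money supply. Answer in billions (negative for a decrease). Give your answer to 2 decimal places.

¥41.42 billion

Before: m₁ = (1 + 0.1335) / (0.148 + 0.1335) ≈ 4.02664, MB₁ = 69.3, so M₁ = 4.02664 × 69.3 ≈ 279.0462 billion.
After: m₂ = (1 + 0.1335) / (0.0934 + 0.1335) ≈ 4.99559, MB₂ = 69.3 − 5.15 = 64.15, so M₂ = 4.99559 × 64.15 ≈ 320.4671 billion.
ΔM = M₂ − M₁ = 320.4671 − 279.0462 = 41.4209 billion.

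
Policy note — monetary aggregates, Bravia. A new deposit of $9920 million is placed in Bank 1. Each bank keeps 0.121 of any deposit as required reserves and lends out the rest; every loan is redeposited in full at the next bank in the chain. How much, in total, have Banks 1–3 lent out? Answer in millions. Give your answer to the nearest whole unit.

Bank i lends (1 − rr)^i of the original deposit: Bank 1 lends 9920·0.8790 = 8719.6800, Bank 2 lends 9920·0.8790² ≈ 7664.5987, and so on.
Summing a geometric series: total = 9920·[0.8790·(1 − 0.8790^3) / (1 − 0.8790)] ≈ 23121.4610 million.

$23121 million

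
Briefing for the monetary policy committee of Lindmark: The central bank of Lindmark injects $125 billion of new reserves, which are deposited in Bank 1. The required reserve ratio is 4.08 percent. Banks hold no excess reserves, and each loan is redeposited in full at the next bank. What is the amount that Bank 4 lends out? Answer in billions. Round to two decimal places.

Each bank lends a fraction (1 − rr) = 0.9592 of the deposit it receives, so Bank 4 receives 125·0.9592^3 and lends 125·0.9592^4 ≈ 105.8149 billion.

$105.81 billion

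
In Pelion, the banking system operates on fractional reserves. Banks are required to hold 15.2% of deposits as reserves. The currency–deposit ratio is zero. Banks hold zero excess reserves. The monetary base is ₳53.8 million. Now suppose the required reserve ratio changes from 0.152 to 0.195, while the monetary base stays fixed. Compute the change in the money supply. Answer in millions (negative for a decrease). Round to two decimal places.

Initially m₁ = 1 / (0.152) ≈ 6.57895, so M₁ = 6.57895 × 53.8 ≈ 353.9475 million.
After the change m₂ = 1 / (0.195) ≈ 5.12821, so M₂ = 5.12821 × 53.8 ≈ 275.8977 million.
ΔM = M₂ − M₁ = 275.8977 − 353.9475 = -78.0498 million.

-78.05 million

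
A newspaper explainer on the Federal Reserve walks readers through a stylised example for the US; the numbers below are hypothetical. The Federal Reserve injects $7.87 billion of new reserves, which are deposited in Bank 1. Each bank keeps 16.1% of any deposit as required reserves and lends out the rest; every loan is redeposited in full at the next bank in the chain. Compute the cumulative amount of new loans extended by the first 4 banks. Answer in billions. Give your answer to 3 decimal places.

Bank i lends (1 − rr)^i of the original deposit: Bank 1 lends 7.87·0.8390 ≈ 6.6029, Bank 2 lends 7.87·0.8390² ≈ 5.5399, and so on.
Summing a geometric series: total = 7.87·[0.8390·(1 − 0.8390^4) / (1 − 0.8390)] ≈ 20.6904 billion.

$20.690 billion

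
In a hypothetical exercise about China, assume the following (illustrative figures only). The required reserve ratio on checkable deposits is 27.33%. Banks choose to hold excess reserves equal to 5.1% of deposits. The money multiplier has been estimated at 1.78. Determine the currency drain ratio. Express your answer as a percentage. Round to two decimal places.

Using m = 1.78. From m = (1 + c)/(c + rr + e), rearranging gives 1 + c = m·(c + rr + e), so c·(1 − m) = m·(rr + e) − 1.
Hence c = [m·(rr + e) − 1]/(1 − m) = [1.78 × (0.2733 + 0.051) − 1] / (1 − 1.78) ≈ 0.541982.

54.20%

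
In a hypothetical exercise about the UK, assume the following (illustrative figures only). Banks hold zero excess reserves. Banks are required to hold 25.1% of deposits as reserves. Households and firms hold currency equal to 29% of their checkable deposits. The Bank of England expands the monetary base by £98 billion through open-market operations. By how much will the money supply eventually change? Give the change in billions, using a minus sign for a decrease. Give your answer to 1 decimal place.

The money multiplier is m = (1 + c) / (rr + c) = (1 + 0.29) / (0.251 + 0.29) ≈ 2.3845.
The purchase adds 98 billion of base, so ΔM = m × ΔMB = 2.3845 × (+98) = 233.681 billion.

£233.7 billion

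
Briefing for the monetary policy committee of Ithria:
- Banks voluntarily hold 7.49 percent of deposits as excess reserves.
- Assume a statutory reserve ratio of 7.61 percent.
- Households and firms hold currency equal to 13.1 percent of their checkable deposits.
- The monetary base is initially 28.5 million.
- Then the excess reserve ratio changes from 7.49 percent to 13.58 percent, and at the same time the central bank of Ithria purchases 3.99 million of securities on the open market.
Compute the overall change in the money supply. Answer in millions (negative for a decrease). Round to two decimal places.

-7.14 million

Before: m₁ = (1 + 0.131) / (0.0761 + 0.0749 + 0.131) ≈ 4.01064, MB₁ = 28.5, so M₁ = 4.01064 × 28.5 ≈ 114.3032 million.
After: m₂ = (1 + 0.131) / (0.0761 + 0.1358 + 0.131) ≈ 3.29834, MB₂ = 28.5 + 3.99 = 32.49, so M₂ = 3.29834 × 32.49 ≈ 107.1631 million.
ΔM = M₂ − M₁ = 107.1631 − 114.3032 = -7.1401 million.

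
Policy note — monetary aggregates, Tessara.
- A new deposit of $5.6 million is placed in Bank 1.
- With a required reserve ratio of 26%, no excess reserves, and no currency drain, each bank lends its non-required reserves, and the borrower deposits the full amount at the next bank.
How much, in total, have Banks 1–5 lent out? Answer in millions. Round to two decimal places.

$12.40 million

Bank i lends (1 − rr)^i of the original deposit: Bank 1 lends 5.6·0.7400 = 4.1440, Bank 2 lends 5.6·0.7400² ≈ 3.0666, and so on.
Summing a geometric series: total = 5.6·[0.7400·(1 − 0.7400^5) / (1 − 0.7400)] ≈ 12.4017 million.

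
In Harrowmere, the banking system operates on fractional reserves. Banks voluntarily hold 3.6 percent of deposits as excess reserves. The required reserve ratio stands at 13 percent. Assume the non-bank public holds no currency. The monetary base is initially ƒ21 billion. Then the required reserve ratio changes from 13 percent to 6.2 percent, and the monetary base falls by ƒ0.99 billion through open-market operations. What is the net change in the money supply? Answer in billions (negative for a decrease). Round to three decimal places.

ƒ77.678 billion

Before: m₁ = 1 / (0.13 + 0.036) ≈ 6.024096, MB₁ = 21, so M₁ = 6.024096 × 21 ≈ 126.506 billion.
After: m₂ = 1 / (0.062 + 0.036) ≈ 10.204082, MB₂ = 21 − 0.99 = 20.01, so M₂ = 10.204082 × 20.01 ≈ 204.1837 billion.
ΔM = M₂ − M₁ = 204.1837 − 126.506 = 77.6777 billion.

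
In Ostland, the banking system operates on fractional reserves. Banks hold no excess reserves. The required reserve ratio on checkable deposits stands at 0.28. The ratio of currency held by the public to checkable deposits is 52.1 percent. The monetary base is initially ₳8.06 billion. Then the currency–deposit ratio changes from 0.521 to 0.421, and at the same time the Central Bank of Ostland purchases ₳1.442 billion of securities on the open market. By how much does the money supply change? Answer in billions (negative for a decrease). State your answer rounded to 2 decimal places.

Before: m₁ = (1 + 0.521) / (0.28 + 0.521) ≈ 1.8989, MB₁ = 8.06, so M₁ = 1.8989 × 8.06 ≈ 15.3051 billion.
After: m₂ = (1 + 0.421) / (0.28 + 0.421) ≈ 2.0271, MB₂ = 8.06 + 1.442 = 9.502, so M₂ = 2.0271 × 9.502 ≈ 19.2615 billion.
ΔM = M₂ − M₁ = 19.2615 − 15.3051 = 3.9564 billion.

₳3.96 billion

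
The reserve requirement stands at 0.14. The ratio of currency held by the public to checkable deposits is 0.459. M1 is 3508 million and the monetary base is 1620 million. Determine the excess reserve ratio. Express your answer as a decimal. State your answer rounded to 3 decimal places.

Using m = M/MB = 3508/1620 ≈ 2.165432. Since m = (1 + c)/(c + rr + e), the denominator satisfies c + rr + e = (1 + c)/m = (1 + 0.459) / 2.165432 ≈ 0.673769.
With c = 0.459 and rr = 0.14, the excess reserve ratio is 0.673769 − 0.459 − 0.14 = 0.074769.

0.075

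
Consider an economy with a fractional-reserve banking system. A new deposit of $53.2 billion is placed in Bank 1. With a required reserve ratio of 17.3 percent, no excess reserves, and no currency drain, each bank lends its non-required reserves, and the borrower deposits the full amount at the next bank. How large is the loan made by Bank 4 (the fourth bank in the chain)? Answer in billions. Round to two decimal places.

Each bank lends a fraction (1 − rr) = 0.8270 of the deposit it receives, so Bank 4 receives 53.2·0.8270^3 and lends 53.2·0.8270^4 ≈ 24.8848 billion.

$24.88 billion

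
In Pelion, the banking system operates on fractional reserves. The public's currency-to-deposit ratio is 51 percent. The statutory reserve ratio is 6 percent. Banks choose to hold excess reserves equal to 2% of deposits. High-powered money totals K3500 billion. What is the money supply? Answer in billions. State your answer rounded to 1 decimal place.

K8957.6 billion

The money multiplier is m = (1 + c) / (rr + e + c) = (1 + 0.51) / (0.06 + 0.02 + 0.51) ≈ 2.559322.
So M = m × MB = 2.559322 × 3500 = 8957.627 billion.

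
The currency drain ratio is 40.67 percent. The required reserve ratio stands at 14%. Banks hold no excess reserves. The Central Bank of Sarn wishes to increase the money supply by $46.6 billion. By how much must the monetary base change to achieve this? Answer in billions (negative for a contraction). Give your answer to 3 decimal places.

The money multiplier is m = (1 + c) / (rr + c) = (1 + 0.4067) / (0.14 + 0.4067) ≈ 2.573075.
ΔMB = ΔM / m = (+46.6) / 2.573075 ≈ 18.1106 billion.

$18.111 billion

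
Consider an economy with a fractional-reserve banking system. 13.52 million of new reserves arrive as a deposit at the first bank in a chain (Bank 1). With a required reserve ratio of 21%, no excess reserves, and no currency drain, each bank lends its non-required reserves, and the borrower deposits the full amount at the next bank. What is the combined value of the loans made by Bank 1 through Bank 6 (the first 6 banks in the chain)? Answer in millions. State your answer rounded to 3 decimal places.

Bank i lends (1 − rr)^i of the original deposit: Bank 1 lends 13.52·0.7900 = 10.6808, Bank 2 lends 13.52·0.7900² ≈ 8.4378, and so on.
Summing a geometric series: total = 13.52·[0.7900·(1 − 0.7900^6) / (1 − 0.7900)] ≈ 38.4973 million.

38.497 million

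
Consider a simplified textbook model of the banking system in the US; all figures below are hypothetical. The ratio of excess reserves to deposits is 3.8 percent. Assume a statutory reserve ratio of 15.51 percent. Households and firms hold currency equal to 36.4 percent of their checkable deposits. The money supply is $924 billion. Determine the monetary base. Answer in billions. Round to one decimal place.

The money multiplier is m = (1 + c) / (rr + e + c) = (1 + 0.364) / (0.1551 + 0.038 + 0.364) ≈ 2.44839.
MB = M / m = 924 / 2.44839 ≈ 377.3909 billion.

$377.4 billion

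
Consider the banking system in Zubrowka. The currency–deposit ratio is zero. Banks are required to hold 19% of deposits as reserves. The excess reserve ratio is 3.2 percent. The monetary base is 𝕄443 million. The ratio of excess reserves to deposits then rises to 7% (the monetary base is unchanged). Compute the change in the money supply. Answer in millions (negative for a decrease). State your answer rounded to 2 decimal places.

-291.65 million

Initially m₁ = 1 / (0.19 + 0.032) ≈ 4.504505, so M₁ = 4.504505 × 443 ≈ 1995.4957 million.
After the change m₂ = 1 / (0.19 + 0.07) ≈ 3.846154, so M₂ = 3.846154 × 443 ≈ 1703.8462 million.
ΔM = M₂ − M₁ = 1703.8462 − 1995.4957 = -291.6495 million.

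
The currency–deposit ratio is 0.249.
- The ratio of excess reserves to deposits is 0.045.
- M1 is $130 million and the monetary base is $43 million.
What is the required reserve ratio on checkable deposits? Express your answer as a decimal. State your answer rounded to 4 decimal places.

0.1191

Using m = M/MB = 130/43 ≈ 3.023256. Since m = (1 + c)/(c + rr + e), the denominator satisfies c + rr + e = (1 + c)/m = (1 + 0.249) / 3.023256 ≈ 0.413131.
With c = 0.249 and e = 0.045, the required reserve ratio on checkable deposits is 0.413131 − 0.249 − 0.045 = 0.119131.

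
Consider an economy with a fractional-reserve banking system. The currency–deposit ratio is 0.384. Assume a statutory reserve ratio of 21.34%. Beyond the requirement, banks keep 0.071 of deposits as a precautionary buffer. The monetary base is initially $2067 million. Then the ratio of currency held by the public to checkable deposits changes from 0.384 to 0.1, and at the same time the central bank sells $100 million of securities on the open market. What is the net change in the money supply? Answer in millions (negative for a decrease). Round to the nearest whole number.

$1349 million

Before: m₁ = (1 + 0.384) / (0.2134 + 0.071 + 0.384) ≈ 2.07062, MB₁ = 2067, so M₁ = 2.07062 × 2067 ≈ 4279.9715 million.
After: m₂ = (1 + 0.1) / (0.2134 + 0.071 + 0.1) ≈ 2.86160, MB₂ = 2067 − 100 = 1967, so M₂ = 2.86160 × 1967 = 5628.7672 million.
ΔM = M₂ − M₁ = 5628.7672 − 4279.9715 = 1348.7957 million.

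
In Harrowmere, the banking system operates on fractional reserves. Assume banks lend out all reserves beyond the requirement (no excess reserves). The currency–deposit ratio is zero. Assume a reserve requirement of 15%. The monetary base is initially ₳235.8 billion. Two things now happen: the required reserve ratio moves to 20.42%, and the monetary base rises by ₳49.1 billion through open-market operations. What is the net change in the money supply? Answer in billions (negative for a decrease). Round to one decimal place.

-176.8 billion

Before: m₁ = 1 / (0.15) ≈ 6.66667, MB₁ = 235.8, so M₁ = 6.66667 × 235.8 ≈ 1572.0008 billion.
After: m₂ = 1 / (0.2042) ≈ 4.89716, MB₂ = 235.8 + 49.1 = 284.9, so M₂ = 4.89716 × 284.9 ≈ 1395.2009 billion.
ΔM = M₂ − M₁ = 1395.2009 − 1572.0008 = -176.7999 billion.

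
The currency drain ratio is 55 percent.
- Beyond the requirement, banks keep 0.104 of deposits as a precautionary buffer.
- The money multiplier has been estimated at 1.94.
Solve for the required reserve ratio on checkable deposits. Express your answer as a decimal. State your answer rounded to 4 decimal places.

Using m = 1.94. Since m = (1 + c)/(c + rr + e), the denominator satisfies c + rr + e = (1 + c)/m = (1 + 0.55) / 1.94 ≈ 0.798969.
With c = 0.55 and e = 0.104, the required reserve ratio on checkable deposits is 0.798969 − 0.55 − 0.104 = 0.144969.

0.1450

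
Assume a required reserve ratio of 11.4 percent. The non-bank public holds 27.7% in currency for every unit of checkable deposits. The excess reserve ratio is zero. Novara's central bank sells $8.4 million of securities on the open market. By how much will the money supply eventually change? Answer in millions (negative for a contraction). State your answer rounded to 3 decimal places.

The money multiplier is m = (1 + c) / (rr + c) = (1 + 0.277) / (0.114 + 0.277) ≈ 3.26598.
The sale removes 8.4 million of base, so ΔM = m × ΔMB = 3.26598 × (−8.4) ≈ -27.4342 million.

-27.434 million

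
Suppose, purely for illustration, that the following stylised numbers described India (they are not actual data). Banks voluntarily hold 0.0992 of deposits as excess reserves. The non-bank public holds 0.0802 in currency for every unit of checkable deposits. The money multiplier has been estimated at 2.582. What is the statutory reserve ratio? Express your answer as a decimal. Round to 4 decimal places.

0.2390

Using m = 2.582. Since m = (1 + c)/(c + rr + e), the denominator satisfies c + rr + e = (1 + c)/m = (1 + 0.0802) / 2.582 ≈ 0.418358.
With c = 0.0802 and e = 0.0992, the statutory reserve ratio is 0.418358 − 0.0802 − 0.0992 = 0.238958.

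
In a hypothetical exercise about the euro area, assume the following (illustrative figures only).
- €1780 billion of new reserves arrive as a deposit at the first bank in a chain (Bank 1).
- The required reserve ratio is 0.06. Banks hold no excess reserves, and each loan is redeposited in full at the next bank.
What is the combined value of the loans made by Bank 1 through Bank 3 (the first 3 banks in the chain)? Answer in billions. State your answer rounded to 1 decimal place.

Bank i lends (1 − rr)^i of the original deposit: Bank 1 lends 1780·0.9400 = 1673.2000, Bank 2 lends 1780·0.9400² = 1572.8080, and so on.
Summing a geometric series: total = 1780·[0.9400·(1 − 0.9400^3) / (1 − 0.9400)] ≈ 4724.4475 billion.

€4724.4 billion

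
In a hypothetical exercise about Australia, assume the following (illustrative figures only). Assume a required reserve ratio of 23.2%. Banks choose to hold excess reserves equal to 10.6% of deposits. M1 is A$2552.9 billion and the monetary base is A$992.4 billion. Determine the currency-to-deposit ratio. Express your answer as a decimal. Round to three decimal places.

Using m = M/MB = 2552.9/992.4 ≈ 2.572451. From m = (1 + c)/(c + rr + e), rearranging gives 1 + c = m·(c + rr + e), so c·(1 − m) = m·(rr + e) − 1.
Hence c = [m·(rr + e) − 1]/(1 − m) = [2.572451 × (0.232 + 0.106) − 1] / (1 − 2.572451) ≈ 0.082999.

0.083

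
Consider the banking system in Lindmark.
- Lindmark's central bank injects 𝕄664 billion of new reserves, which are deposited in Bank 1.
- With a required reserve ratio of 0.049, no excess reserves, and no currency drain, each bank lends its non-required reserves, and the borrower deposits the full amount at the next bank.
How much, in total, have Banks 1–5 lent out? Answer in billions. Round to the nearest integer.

Bank i lends (1 − rr)^i of the original deposit: Bank 1 lends 664·0.9510 = 631.4640, Bank 2 lends 664·0.9510² ≈ 600.5223, and so on.
Summing a geometric series: total = 664·[0.9510·(1 − 0.9510^5) / (1 − 0.9510)] ≈ 2862.6963 billion.

𝕄2863 billion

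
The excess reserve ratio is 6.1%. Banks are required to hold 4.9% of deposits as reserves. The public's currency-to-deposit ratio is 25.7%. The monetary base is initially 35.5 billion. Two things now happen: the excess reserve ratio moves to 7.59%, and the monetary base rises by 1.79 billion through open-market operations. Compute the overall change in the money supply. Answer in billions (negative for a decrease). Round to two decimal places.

Before: m₁ = (1 + 0.257) / (0.049 + 0.061 + 0.257) ≈ 3.42507, MB₁ = 35.5, so M₁ = 3.42507 × 35.5 ≈ 121.59 billion.
After: m₂ = (1 + 0.257) / (0.049 + 0.0759 + 0.257) ≈ 3.29144, MB₂ = 35.5 + 1.79 = 37.29, so M₂ = 3.29144 × 37.29 ≈ 122.7378 billion.
ΔM = M₂ − M₁ = 122.7378 − 121.59 = 1.1478 billion.

1.15 billion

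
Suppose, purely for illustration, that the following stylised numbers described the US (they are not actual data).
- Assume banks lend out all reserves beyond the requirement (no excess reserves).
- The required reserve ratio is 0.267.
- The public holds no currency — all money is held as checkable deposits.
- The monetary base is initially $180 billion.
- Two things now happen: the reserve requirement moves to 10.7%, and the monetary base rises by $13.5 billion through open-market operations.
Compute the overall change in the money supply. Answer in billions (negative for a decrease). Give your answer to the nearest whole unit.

Before: m₁ = 1 / (0.267) ≈ 3.7453, MB₁ = 180, so M₁ = 3.7453 × 180 = 674.154 billion.
After: m₂ = 1 / (0.107) ≈ 9.3458, MB₂ = 180 + 13.5 = 193.5, so M₂ = 9.3458 × 193.5 = 1808.4123 billion.
ΔM = M₂ − M₁ = 1808.4123 − 674.154 = 1134.2583 billion.

$1134 billion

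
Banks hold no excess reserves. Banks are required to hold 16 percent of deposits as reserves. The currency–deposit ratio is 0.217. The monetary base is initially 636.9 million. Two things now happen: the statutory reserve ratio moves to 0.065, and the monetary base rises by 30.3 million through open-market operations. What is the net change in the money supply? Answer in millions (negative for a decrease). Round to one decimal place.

823.4 million

Before: m₁ = (1 + 0.217) / (0.16 + 0.217) ≈ 3.22812, MB₁ = 636.9, so M₁ = 3.22812 × 636.9 ≈ 2055.9896 million.
After: m₂ = (1 + 0.217) / (0.065 + 0.217) ≈ 4.31560, MB₂ = 636.9 + 30.3 = 667.2, so M₂ = 4.31560 × 667.2 ≈ 2879.3683 million.
ΔM = M₂ − M₁ = 2879.3683 − 2055.9896 = 823.3787 million.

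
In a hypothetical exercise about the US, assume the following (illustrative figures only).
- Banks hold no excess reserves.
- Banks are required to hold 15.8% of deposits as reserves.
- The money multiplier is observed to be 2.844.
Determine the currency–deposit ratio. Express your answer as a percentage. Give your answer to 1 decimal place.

29.9%

Using m = 2.844. From m = (1 + c)/(c + rr + e), rearranging gives 1 + c = m·(c + rr + e), so c·(1 − m) = m·(rr + e) − 1.
Hence c = [m·(rr + e) − 1]/(1 − m) = [2.844 × (0.158 + 0) − 1] / (1 − 2.844) ≈ 0.298616.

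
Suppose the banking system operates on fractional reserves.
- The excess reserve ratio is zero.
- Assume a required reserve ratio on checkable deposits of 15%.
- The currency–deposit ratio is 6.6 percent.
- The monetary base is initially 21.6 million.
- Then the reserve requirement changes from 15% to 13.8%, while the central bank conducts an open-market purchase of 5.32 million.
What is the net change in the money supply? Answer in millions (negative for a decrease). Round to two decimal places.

34.07 million

Before: m₁ = (1 + 0.066) / (0.15 + 0.066) ≈ 4.93519, MB₁ = 21.6, so M₁ = 4.93519 × 21.6 ≈ 106.6001 million.
After: m₂ = (1 + 0.066) / (0.138 + 0.066) ≈ 5.22549, MB₂ = 21.6 + 5.32 = 26.92, so M₂ = 5.22549 × 26.92 ≈ 140.6702 million.
ΔM = M₂ − M₁ = 140.6702 − 106.6001 = 34.0701 million.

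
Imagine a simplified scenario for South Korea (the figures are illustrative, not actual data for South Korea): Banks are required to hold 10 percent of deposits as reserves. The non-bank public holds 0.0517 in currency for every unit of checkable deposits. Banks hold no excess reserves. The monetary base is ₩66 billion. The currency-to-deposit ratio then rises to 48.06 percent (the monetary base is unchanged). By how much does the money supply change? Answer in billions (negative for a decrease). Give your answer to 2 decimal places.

-289.25 billion

Initially m₁ = (1 + 0.0517) / (0.1 + 0.0517) ≈ 6.93276, so M₁ = 6.93276 × 66 ≈ 457.5622 billion.
After the change m₂ = (1 + 0.4806) / (0.1 + 0.4806) ≈ 2.55012, so M₂ = 2.55012 × 66 ≈ 168.3079 billion.
ΔM = M₂ − M₁ = 168.3079 − 457.5622 = -289.2543 billion.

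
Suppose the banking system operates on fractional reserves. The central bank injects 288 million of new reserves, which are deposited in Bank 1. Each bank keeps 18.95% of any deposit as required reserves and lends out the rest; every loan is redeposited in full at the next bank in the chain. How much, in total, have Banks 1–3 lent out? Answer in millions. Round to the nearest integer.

Bank i lends (1 − rr)^i of the original deposit: Bank 1 lends 288·0.8105 = 233.4240, Bank 2 lends 288·0.8105² ≈ 189.1902, and so on.
Summing a geometric series: total = 288·[0.8105·(1 − 0.8105^3) / (1 − 0.8105)] ≈ 575.9528 million.

576 million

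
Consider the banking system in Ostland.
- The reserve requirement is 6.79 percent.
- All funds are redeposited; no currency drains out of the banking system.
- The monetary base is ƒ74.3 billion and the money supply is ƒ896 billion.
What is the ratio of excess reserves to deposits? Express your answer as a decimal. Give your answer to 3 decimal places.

0.015

Using m = M/MB = 896/74.3 ≈ 12.059219. Since m = (1 + c)/(c + rr + e), the denominator satisfies c + rr + e = (1 + c)/m = (1 + 0) / 12.059219 ≈ 0.082924.
With c = 0 and rr = 0.0679, the ratio of excess reserves to deposits is 0.082924 − 0 − 0.0679 = 0.015024.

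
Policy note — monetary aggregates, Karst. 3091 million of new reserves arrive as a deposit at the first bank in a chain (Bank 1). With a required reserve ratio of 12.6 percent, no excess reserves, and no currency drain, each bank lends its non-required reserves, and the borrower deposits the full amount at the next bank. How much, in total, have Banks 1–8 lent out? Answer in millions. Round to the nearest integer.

14141 million

Bank i lends (1 − rr)^i of the original deposit: Bank 1 lends 3091·0.8740 = 2701.5340, Bank 2 lends 3091·0.8740² ≈ 2361.1407, and so on.
Summing a geometric series: total = 3091·[0.8740·(1 − 0.8740^8) / (1 − 0.8740)] ≈ 14140.6033 million.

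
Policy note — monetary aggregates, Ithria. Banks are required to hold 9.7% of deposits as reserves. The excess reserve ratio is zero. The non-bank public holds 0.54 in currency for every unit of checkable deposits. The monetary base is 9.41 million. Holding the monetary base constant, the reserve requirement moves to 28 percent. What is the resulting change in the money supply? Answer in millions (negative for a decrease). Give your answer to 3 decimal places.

Initially m₁ = (1 + 0.54) / (0.097 + 0.54) ≈ 2.41758, so M₁ = 2.41758 × 9.41 ≈ 22.7494 million.
After the change m₂ = (1 + 0.54) / (0.28 + 0.54) ≈ 1.87805, so M₂ = 1.87805 × 9.41 ≈ 17.6725 million.
ΔM = M₂ − M₁ = 17.6725 − 22.7494 = -5.0769 million.

-5.077 million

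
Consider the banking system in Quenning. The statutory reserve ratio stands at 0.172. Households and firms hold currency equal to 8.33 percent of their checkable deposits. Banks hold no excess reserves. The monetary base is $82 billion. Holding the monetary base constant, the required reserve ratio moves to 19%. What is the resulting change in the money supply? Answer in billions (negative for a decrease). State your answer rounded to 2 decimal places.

Initially m₁ = (1 + 0.0833) / (0.172 + 0.0833) ≈ 4.24324, so M₁ = 4.24324 × 82 ≈ 347.9457 billion.
After the change m₂ = (1 + 0.0833) / (0.19 + 0.0833) ≈ 3.96378, so M₂ = 3.96378 × 82 ≈ 325.03 billion.
ΔM = M₂ − M₁ = 325.03 − 347.9457 = -22.9157 billion.

-22.92 billion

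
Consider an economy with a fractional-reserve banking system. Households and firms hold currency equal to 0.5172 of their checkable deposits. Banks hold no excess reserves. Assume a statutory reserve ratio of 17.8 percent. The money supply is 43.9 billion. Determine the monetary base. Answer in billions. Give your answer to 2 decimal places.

The money multiplier is m = (1 + c) / (rr + c) = (1 + 0.5172) / (0.178 + 0.5172) ≈ 2.18239.
MB = M / m = 43.9 / 2.18239 ≈ 20.1156 billion.

20.12 billion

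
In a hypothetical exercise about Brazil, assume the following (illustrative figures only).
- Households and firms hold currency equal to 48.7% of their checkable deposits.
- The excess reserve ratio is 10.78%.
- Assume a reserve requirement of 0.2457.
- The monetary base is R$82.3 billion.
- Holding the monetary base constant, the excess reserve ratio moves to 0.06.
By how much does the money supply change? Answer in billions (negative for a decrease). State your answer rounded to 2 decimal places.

Initially m₁ = (1 + 0.487) / (0.2457 + 0.1078 + 0.487) ≈ 1.76919, so M₁ = 1.76919 × 82.3 ≈ 145.6043 billion.
After the change m₂ = (1 + 0.487) / (0.2457 + 0.06 + 0.487) ≈ 1.87587, so M₂ = 1.87587 × 82.3 ≈ 154.3841 billion.
ΔM = M₂ − M₁ = 154.3841 − 145.6043 = 8.7798 billion.

R$8.78 billion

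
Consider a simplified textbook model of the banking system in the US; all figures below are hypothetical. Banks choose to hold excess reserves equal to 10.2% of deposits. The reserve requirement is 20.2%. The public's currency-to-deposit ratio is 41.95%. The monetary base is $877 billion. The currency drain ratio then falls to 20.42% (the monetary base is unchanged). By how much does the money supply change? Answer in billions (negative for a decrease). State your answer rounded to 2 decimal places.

$357.42 billion

Initially m₁ = (1 + 0.4195) / (0.202 + 0.102 + 0.4195) ≈ 1.961990, so M₁ = 1.961990 × 877 ≈ 1720.6652 billion.
After the change m₂ = (1 + 0.2042) / (0.202 + 0.102 + 0.2042) ≈ 2.369540, so M₂ = 2.369540 × 877 ≈ 2078.0866 billion.
ΔM = M₂ − M₁ = 2078.0866 − 1720.6652 = 357.4214 billion.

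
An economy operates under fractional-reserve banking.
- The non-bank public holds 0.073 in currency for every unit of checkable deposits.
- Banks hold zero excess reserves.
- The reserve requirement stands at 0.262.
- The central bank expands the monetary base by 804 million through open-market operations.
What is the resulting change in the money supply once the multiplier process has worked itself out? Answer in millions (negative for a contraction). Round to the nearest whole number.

The money multiplier is m = (1 + c) / (rr + c) = (1 + 0.073) / (0.262 + 0.073) ≈ 3.2030.
The purchase adds 804 million of base, so ΔM = m × ΔMB = 3.2030 × (+804) = 2575.212 million.

2575 million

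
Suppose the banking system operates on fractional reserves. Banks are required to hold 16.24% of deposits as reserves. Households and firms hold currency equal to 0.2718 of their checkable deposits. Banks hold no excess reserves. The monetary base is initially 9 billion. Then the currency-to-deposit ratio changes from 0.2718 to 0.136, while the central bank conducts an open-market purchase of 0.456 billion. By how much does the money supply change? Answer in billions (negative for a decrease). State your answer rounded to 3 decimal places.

Before: m₁ = (1 + 0.2718) / (0.1624 + 0.2718) ≈ 2.92906, MB₁ = 9, so M₁ = 2.92906 × 9 ≈ 26.3615 billion.
After: m₂ = (1 + 0.136) / (0.1624 + 0.136) ≈ 3.80697, MB₂ = 9 + 0.456 = 9.456, so M₂ = 3.80697 × 9.456 ≈ 35.9987 billion.
ΔM = M₂ − M₁ = 35.9987 − 26.3615 = 9.6372 billion.

9.637 billion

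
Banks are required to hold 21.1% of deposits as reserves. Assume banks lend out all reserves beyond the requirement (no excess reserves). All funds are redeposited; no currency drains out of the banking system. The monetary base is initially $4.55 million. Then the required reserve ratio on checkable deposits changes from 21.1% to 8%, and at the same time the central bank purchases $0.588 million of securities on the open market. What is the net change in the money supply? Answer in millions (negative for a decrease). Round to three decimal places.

Before: m₁ = 1 / (0.211) ≈ 4.73934, MB₁ = 4.55, so M₁ = 4.73934 × 4.55 ≈ 21.564 million.
After: m₂ = 1 / (0.08) = 12.5, MB₂ = 4.55 + 0.588 = 5.138, so M₂ = 12.5 × 5.138 = 64.225 million.
ΔM = M₂ − M₁ = 64.225 − 21.564 = 42.661 million.

$42.661 million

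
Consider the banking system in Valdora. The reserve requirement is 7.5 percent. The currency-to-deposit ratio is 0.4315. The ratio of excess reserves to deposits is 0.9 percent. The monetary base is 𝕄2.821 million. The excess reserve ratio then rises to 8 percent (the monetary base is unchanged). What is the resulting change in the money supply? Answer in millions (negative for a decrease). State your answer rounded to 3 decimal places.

Initially m₁ = (1 + 0.4315) / (0.075 + 0.009 + 0.4315) ≈ 2.77692, so M₁ = 2.77692 × 2.821 ≈ 7.8337 million.
After the change m₂ = (1 + 0.4315) / (0.075 + 0.08 + 0.4315) ≈ 2.44075, so M₂ = 2.44075 × 2.821 ≈ 6.8854 million.
ΔM = M₂ − M₁ = 6.8854 − 7.8337 = -0.9483 million.

-0.948 million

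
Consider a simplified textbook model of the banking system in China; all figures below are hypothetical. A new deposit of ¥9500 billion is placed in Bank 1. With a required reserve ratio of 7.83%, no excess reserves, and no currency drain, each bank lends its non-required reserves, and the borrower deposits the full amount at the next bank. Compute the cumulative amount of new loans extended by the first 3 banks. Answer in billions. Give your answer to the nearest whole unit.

¥24265 billion

Bank i lends (1 − rr)^i of the original deposit: Bank 1 lends 9500·0.9217 = 8756.1500, Bank 2 lends 9500·0.9217² ≈ 8070.5435, and so on.
Summing a geometric series: total = 9500·[0.9217·(1 − 0.9217^3) / (1 − 0.9217)] ≈ 24265.3134 billion.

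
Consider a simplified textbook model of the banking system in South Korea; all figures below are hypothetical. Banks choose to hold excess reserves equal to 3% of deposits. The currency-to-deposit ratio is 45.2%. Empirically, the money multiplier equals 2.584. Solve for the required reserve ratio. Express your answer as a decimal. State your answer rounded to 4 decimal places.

0.0799

Using m = 2.584. Since m = (1 + c)/(c + rr + e), the denominator satisfies c + rr + e = (1 + c)/m = (1 + 0.452) / 2.584 ≈ 0.561920.
With c = 0.452 and e = 0.03, the required reserve ratio is 0.561920 − 0.452 − 0.03 = 0.07992.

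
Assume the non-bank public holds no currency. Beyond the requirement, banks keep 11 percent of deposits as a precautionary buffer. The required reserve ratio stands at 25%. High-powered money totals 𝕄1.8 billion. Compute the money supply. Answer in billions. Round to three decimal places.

𝕄5.000 billion

The money multiplier is m = 1 / (rr + e) = 1 / (0.25 + 0.11) ≈ 2.77778.
So M = m × MB = 2.77778 × 1.8 ≈ 5 billion.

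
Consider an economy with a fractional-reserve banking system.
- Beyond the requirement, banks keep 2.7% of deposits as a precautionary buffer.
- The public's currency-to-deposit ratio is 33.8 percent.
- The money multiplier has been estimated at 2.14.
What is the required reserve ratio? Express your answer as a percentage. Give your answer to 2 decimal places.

Using m = 2.14. Since m = (1 + c)/(c + rr + e), the denominator satisfies c + rr + e = (1 + c)/m = (1 + 0.338) / 2.14 ≈ 0.625234.
With c = 0.338 and e = 0.027, the required reserve ratio is 0.625234 − 0.338 − 0.027 = 0.260234.

26.02%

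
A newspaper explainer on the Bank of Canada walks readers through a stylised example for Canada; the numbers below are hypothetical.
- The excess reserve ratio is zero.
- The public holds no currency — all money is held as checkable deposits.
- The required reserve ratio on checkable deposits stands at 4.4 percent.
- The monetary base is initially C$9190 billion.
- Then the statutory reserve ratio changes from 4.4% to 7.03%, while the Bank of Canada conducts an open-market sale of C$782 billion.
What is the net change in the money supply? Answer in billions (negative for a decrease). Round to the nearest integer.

Before: m₁ = 1 / (0.044) ≈ 22.72727, MB₁ = 9190, so M₁ = 22.72727 × 9190 = 208863.6113 billion.
After: m₂ = 1 / (0.0703) ≈ 14.22475, MB₂ = 9190 − 782 = 8408, so M₂ = 14.22475 × 8408 = 119601.698 billion.
ΔM = M₂ − M₁ = 119601.698 − 208863.6113 = -89261.9133 billion.

-89262 billion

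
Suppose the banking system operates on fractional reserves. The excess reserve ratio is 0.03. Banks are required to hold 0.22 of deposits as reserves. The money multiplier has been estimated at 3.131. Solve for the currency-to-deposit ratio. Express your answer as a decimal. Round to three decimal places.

0.102

Using m = 3.131. From m = (1 + c)/(c + rr + e), rearranging gives 1 + c = m·(c + rr + e), so c·(1 − m) = m·(rr + e) − 1.
Hence c = [m·(rr + e) − 1]/(1 − m) = [3.131 × (0.22 + 0.03) − 1] / (1 − 3.131) ≈ 0.101947.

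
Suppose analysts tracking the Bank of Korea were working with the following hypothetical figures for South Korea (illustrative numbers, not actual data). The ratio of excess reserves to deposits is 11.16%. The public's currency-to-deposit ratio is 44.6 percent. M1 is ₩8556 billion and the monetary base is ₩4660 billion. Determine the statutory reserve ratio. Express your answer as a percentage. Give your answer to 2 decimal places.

23.00%

Using m = M/MB = 8556/4660 ≈ 1.836052. Since m = (1 + c)/(c + rr + e), the denominator satisfies c + rr + e = (1 + c)/m = (1 + 0.446) / 1.836052 ≈ 0.787559.
With c = 0.446 and e = 0.1116, the statutory reserve ratio is 0.787559 − 0.446 − 0.1116 = 0.229959.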